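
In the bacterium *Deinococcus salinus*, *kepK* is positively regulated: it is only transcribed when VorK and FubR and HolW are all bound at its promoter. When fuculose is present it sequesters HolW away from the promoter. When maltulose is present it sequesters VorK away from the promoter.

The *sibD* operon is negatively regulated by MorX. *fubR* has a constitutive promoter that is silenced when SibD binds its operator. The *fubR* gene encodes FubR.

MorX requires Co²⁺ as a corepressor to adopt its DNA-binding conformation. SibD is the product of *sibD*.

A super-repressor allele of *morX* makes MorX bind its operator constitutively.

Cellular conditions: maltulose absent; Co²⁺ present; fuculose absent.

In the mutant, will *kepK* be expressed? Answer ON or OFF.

Maltulose is absent, so VorK is active.
MorX is constitutively active in this strain.
With repressor MorX bound, *sibD* is not transcribed.
So SibD is not produced.
With no repressor bound, *fubR* is transcribed.
So FubR is produced and active.
Fuculose is absent, so HolW is active.
No repressor is bound and VorK and FubR and HolW are active, so *kepK* is transcribed.

ON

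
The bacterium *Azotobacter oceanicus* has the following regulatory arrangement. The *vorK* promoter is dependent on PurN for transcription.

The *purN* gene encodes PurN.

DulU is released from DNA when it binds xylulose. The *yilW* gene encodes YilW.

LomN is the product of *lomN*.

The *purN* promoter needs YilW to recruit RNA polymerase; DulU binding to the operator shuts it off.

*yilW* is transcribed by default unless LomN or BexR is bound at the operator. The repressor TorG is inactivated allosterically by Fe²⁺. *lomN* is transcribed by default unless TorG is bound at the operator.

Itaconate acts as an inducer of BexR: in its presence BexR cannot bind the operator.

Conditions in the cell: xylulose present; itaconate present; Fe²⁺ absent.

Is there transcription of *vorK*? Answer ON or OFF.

Fe²⁺ is absent, so TorG is active.
With repressor TorG bound, *lomN* is not transcribed.
So LomN is not produced.
Itaconate is present, so BexR is inactive.
With no repressor bound, *yilW* is transcribed.
So YilW is produced and active.
Xylulose is present, so DulU is inactive.
No repressor is bound and YilW is active, so *purN* is transcribed.
So PurN is produced and active.
No repressor is bound and PurN is active, so *vorK* is transcribed.

ON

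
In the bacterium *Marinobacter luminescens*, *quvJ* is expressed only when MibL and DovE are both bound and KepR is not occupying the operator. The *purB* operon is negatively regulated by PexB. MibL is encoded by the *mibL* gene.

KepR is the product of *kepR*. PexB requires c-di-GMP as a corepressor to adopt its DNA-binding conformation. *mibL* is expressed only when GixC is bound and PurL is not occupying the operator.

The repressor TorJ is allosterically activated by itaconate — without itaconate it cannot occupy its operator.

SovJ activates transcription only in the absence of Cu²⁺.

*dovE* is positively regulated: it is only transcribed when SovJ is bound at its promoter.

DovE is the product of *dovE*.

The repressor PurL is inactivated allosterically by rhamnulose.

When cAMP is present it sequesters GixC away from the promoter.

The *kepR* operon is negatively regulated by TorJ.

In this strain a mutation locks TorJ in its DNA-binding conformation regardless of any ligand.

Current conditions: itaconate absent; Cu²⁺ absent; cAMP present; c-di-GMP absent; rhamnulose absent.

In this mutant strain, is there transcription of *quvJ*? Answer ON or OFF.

OFF

TorJ is constitutively active in this strain.
With repressor TorJ bound, *kepR* is not transcribed.
So KepR is not produced.
cAMP is present, so GixC is inactive.
Rhamnulose is absent, so PurL is active.
With repressor PurL bound, *mibL* is not transcribed.
So MibL is not produced.
Cu²⁺ is absent, so SovJ is active.
No repressor is bound and SovJ is active, so *dovE* is transcribed.
So DovE is produced and active.
Required activator MibL is absent, so *quvJ* is not transcribed.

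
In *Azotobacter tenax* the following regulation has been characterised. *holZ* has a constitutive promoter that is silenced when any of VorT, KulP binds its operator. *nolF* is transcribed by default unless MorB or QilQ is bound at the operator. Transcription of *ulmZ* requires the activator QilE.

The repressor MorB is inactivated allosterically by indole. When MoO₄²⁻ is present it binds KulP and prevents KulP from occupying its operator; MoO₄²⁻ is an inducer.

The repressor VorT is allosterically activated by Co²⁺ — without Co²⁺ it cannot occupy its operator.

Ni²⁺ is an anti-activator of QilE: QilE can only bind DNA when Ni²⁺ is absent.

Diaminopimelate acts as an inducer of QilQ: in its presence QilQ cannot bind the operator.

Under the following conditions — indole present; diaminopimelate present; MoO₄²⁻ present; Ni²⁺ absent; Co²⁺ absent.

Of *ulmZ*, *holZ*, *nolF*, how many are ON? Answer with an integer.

3

Ni²⁺ is absent, so QilE is active.
No repressor is bound and QilE is active, so *ulmZ* is transcribed.
→ *ulmZ* is ON.
Co²⁺ is absent, so VorT is inactive.
MoO₄²⁻ is present, so KulP is inactive.
With no repressor bound, *holZ* is transcribed.
→ *holZ* is ON.
Indole is present, so MorB is inactive.
Diaminopimelate is present, so QilQ is inactive.
With no repressor bound, *nolF* is transcribed.
→ *nolF* is ON.
3 of the 3 genes are transcribed.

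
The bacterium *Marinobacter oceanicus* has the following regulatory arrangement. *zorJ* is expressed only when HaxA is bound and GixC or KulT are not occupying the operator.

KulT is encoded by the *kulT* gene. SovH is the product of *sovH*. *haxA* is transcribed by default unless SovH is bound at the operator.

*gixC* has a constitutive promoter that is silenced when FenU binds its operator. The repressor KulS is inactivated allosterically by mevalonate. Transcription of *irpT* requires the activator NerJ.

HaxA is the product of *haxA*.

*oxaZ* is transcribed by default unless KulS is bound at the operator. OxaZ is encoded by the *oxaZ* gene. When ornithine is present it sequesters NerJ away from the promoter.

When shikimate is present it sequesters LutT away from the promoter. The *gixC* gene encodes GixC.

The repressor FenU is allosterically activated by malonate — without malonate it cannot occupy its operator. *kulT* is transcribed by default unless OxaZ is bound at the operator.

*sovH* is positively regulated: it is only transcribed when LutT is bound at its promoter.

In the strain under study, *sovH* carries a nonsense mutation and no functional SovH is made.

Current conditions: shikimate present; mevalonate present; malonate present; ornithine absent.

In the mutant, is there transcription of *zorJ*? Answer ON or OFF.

ON

SovH is non-functional in this strain, so it has no effect.
With no repressor bound, *haxA* is transcribed.
So HaxA is produced and active.
Malonate is present, so FenU is active.
With repressor FenU bound, *gixC* is not transcribed.
So GixC is not produced.
Mevalonate is present, so KulS is inactive.
With no repressor bound, *oxaZ* is transcribed.
So OxaZ is produced and active.
With repressor OxaZ bound, *kulT* is not transcribed.
So KulT is not produced.
No repressor is bound and HaxA is active, so *zorJ* is transcribed.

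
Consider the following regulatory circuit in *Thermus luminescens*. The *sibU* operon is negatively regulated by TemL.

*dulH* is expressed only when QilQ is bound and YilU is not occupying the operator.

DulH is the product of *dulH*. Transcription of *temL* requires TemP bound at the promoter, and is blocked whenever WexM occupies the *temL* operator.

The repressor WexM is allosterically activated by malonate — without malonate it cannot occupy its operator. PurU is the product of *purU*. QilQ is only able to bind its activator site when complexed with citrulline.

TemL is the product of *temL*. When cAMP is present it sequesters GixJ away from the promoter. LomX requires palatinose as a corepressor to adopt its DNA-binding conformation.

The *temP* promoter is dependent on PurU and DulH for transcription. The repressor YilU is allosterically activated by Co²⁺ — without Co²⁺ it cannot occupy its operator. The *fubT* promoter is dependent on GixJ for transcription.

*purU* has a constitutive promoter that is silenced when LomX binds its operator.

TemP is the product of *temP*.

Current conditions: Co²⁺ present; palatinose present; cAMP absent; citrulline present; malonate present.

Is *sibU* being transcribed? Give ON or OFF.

Palatinose is present, so LomX is active.
With repressor LomX bound, *purU* is not transcribed.
So PurU is not produced.
Co²⁺ is present, so YilU is active.
Citrulline is present, so QilQ is active.
With repressor YilU bound, *dulH* is not transcribed.
So DulH is not produced.
Required activator PurU is absent, so *temP* is not transcribed.
So TemP is not produced.
Malonate is present, so WexM is active.
With repressor WexM bound, *temL* is not transcribed.
So TemL is not produced.
With no repressor bound, *sibU* is transcribed.

ON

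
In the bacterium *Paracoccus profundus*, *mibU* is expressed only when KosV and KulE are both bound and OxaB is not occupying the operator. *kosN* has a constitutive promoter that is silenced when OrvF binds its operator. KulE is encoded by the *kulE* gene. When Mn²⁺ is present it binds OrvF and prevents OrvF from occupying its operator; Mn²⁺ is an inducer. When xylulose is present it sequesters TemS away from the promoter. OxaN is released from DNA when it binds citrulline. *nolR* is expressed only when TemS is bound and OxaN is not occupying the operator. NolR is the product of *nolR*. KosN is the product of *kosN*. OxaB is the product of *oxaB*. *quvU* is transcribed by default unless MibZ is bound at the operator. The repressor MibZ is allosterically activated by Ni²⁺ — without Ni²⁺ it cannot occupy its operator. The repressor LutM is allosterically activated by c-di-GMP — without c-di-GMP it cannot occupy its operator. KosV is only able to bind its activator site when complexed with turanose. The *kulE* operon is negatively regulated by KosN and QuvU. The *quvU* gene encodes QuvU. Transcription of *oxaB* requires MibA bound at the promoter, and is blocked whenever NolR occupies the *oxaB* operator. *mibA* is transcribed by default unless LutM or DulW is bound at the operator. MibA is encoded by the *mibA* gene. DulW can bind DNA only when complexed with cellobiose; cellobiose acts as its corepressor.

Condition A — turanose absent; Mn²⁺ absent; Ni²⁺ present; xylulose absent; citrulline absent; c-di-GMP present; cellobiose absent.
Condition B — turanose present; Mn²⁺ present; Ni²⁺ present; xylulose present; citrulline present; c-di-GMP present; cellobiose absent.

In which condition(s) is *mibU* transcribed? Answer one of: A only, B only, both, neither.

neither

Condition A:
Turanose is absent, so KosV is inactive.
Mn²⁺ is absent, so OrvF is active.
With repressor OrvF bound, *kosN* is not transcribed.
So KosN is not produced.
Ni²⁺ is present, so MibZ is active.
With repressor MibZ bound, *quvU* is not transcribed.
So QuvU is not produced.
With no repressor bound, *kulE* is transcribed.
So KulE is produced and active.
Xylulose is absent, so TemS is active.
Citrulline is absent, so OxaN is active.
With repressor OxaN bound, *nolR* is not transcribed.
So NolR is not produced.
c-di-GMP is present, so LutM is active.
Cellobiose is absent, so DulW is inactive.
With repressor LutM bound, *mibA* is not transcribed.
So MibA is not produced.
Required activator MibA is absent, so *oxaB* is not transcribed.
So OxaB is not produced.
Required activator KosV is absent, so *mibU* is not transcribed.
→ *mibU* is OFF in A.
Condition B:
Turanose is present, so KosV is active.
Mn²⁺ is present, so OrvF is inactive.
With no repressor bound, *kosN* is transcribed.
So KosN is produced and active.
Ni²⁺ is present, so MibZ is active.
With repressor MibZ bound, *quvU* is not transcribed.
So QuvU is not produced.
With repressor KosN bound, *kulE* is not transcribed.
So KulE is not produced.
Xylulose is present, so TemS is inactive.
Citrulline is present, so OxaN is inactive.
Required activator TemS is absent, so *nolR* is not transcribed.
So NolR is not produced.
c-di-GMP is present, so LutM is active.
Cellobiose is absent, so DulW is inactive.
With repressor LutM bound, *mibA* is not transcribed.
So MibA is not produced.
Required activator MibA is absent, so *oxaB* is not transcribed.
So OxaB is not produced.
Required activator KulE is absent, so *mibU* is not transcribed.
→ *mibU* is OFF in B.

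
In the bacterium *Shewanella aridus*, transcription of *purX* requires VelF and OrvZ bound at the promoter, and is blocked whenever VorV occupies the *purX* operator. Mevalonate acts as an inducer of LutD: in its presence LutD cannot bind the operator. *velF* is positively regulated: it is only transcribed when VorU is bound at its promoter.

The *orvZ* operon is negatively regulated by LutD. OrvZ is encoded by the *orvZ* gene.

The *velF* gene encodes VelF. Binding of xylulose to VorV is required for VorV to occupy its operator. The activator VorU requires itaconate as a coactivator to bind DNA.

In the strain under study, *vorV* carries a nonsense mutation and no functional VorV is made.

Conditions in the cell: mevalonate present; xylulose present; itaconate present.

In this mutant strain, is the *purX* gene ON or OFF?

Itaconate is present, so VorU is active.
No repressor is bound and VorU is active, so *velF* is transcribed.
So VelF is produced and active.
VorV is non-functional in this strain, so it has no effect.
Mevalonate is present, so LutD is inactive.
With no repressor bound, *orvZ* is transcribed.
So OrvZ is produced and active.
No repressor is bound and VelF and OrvZ are active, so *purX* is transcribed.

ON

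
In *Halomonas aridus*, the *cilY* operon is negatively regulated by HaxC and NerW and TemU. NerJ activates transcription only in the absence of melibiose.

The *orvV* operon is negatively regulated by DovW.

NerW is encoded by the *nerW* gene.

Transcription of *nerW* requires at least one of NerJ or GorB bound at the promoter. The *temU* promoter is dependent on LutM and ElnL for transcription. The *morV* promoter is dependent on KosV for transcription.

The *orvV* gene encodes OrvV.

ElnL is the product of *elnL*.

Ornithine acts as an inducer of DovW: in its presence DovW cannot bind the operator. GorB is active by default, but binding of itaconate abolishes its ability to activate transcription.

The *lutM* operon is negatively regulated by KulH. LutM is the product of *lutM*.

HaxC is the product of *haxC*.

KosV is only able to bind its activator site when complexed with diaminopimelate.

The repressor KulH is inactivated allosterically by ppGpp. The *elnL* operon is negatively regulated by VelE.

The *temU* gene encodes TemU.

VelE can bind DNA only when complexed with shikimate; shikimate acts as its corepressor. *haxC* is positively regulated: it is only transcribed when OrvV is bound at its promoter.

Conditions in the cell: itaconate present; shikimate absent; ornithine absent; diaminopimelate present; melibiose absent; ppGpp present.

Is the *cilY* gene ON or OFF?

Ornithine is absent, so DovW is active.
With repressor DovW bound, *orvV* is not transcribed.
So OrvV is not produced.
Required activator OrvV is absent, so *haxC* is not transcribed.
So HaxC is not produced.
Melibiose is absent, so NerJ is active.
Itaconate is present, so GorB is inactive.
Activator NerJ is present, so *nerW* is transcribed.
So NerW is produced and active.
ppGpp is present, so KulH is inactive.
With no repressor bound, *lutM* is transcribed.
So LutM is produced and active.
Shikimate is absent, so VelE is inactive.
With no repressor bound, *elnL* is transcribed.
So ElnL is produced and active.
No repressor is bound and LutM and ElnL are active, so *temU* is transcribed.
So TemU is produced and active.
With repressor NerW bound, *cilY* is not transcribed.

OFF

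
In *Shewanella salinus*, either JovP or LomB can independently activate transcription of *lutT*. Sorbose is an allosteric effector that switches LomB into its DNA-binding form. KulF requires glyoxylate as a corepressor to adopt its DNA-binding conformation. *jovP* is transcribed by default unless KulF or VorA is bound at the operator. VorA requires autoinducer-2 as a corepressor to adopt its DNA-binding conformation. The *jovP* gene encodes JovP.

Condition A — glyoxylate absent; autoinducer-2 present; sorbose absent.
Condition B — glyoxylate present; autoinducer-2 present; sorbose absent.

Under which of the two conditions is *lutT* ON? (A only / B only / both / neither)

Condition A:
Glyoxylate is absent, so KulF is inactive.
Autoinducer-2 is present, so VorA is active.
With repressor VorA bound, *jovP* is not transcribed.
So JovP is not produced.
Sorbose is absent, so LomB is inactive.
No activator is available at the *lutT* promoter, so *lutT* is not transcribed.
→ *lutT* is OFF in A.
Condition B:
Glyoxylate is present, so KulF is active.
Autoinducer-2 is present, so VorA is active.
With repressor KulF bound, *jovP* is not transcribed.
So JovP is not produced.
Sorbose is absent, so LomB is inactive.
No activator is available at the *lutT* promoter, so *lutT* is not transcribed.
→ *lutT* is OFF in B.

neither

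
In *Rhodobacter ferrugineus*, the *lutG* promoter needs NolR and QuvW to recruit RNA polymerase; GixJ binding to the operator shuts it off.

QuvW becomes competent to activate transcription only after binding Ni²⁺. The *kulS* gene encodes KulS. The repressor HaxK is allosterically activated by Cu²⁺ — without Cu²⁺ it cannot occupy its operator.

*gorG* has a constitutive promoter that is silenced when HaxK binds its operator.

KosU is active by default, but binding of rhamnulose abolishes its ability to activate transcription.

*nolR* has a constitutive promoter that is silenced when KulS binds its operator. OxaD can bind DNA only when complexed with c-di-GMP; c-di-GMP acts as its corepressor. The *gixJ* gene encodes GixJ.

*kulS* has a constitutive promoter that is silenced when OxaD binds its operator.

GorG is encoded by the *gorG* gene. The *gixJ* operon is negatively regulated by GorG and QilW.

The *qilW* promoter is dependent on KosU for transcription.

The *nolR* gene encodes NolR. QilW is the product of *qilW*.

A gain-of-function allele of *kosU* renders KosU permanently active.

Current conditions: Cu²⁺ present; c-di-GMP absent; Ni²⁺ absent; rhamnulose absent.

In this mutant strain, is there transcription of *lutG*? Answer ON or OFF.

OFF

c-di-GMP is absent, so OxaD is inactive.
With no repressor bound, *kulS* is transcribed.
So KulS is produced and active.
With repressor KulS bound, *nolR* is not transcribed.
So NolR is not produced.
Ni²⁺ is absent, so QuvW is inactive.
Cu²⁺ is present, so HaxK is active.
With repressor HaxK bound, *gorG* is not transcribed.
So GorG is not produced.
KosU is constitutively active in this strain.
No repressor is bound and KosU is active, so *qilW* is transcribed.
So QilW is produced and active.
With repressor QilW bound, *gixJ* is not transcribed.
So GixJ is not produced.
Required activator NolR is absent, so *lutG* is not transcribed.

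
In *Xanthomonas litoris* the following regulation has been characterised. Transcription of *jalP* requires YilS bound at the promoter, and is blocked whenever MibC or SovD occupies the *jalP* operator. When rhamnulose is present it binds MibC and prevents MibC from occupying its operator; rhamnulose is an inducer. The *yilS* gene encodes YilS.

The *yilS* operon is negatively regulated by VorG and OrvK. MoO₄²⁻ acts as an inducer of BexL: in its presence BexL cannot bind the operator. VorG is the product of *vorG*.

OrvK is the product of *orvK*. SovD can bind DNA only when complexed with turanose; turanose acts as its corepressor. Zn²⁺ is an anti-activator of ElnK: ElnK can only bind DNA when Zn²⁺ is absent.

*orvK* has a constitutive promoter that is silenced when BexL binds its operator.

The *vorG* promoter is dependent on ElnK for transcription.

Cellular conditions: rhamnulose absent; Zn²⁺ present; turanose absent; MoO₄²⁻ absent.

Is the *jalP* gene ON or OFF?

Rhamnulose is absent, so MibC is active.
Zn²⁺ is present, so ElnK is inactive.
Required activator ElnK is absent, so *vorG* is not transcribed.
So VorG is not produced.
MoO₄²⁻ is absent, so BexL is active.
With repressor BexL bound, *orvK* is not transcribed.
So OrvK is not produced.
With no repressor bound, *yilS* is transcribed.
So YilS is produced and active.
Turanose is absent, so SovD is inactive.
With repressor MibC bound, *jalP* is not transcribed.

OFF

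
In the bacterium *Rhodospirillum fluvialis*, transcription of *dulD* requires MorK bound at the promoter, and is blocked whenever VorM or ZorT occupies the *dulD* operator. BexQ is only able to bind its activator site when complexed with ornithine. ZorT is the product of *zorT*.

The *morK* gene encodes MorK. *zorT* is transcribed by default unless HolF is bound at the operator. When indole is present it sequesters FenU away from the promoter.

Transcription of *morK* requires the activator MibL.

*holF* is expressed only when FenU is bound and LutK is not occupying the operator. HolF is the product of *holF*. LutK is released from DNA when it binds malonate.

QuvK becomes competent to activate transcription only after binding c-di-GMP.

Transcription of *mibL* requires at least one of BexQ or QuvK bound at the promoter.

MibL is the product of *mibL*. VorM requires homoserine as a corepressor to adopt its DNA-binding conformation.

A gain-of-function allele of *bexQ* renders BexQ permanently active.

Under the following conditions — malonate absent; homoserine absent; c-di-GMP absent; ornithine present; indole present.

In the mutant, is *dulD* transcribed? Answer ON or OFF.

Homoserine is absent, so VorM is inactive.
BexQ is constitutively active in this strain.
c-di-GMP is absent, so QuvK is inactive.
Activator BexQ is present, so *mibL* is transcribed.
So MibL is produced and active.
No repressor is bound and MibL is active, so *morK* is transcribed.
So MorK is produced and active.
Malonate is absent, so LutK is active.
Indole is present, so FenU is inactive.
With repressor LutK bound, *holF* is not transcribed.
So HolF is not produced.
With no repressor bound, *zorT* is transcribed.
So ZorT is produced and active.
With repressor ZorT bound, *dulD* is not transcribed.

OFF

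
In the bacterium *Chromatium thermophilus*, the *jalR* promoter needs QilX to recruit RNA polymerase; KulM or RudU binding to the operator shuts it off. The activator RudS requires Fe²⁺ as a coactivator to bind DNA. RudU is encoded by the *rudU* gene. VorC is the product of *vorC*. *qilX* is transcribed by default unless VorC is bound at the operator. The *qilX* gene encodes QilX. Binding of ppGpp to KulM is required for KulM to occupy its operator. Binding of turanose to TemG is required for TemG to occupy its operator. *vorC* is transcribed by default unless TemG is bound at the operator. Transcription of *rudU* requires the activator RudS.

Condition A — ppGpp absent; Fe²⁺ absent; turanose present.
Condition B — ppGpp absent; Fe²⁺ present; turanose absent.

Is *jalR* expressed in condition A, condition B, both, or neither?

A only

Condition A:
ppGpp is absent, so KulM is inactive.
Fe²⁺ is absent, so RudS is inactive.
Required activator RudS is absent, so *rudU* is not transcribed.
So RudU is not produced.
Turanose is present, so TemG is active.
With repressor TemG bound, *vorC* is not transcribed.
So VorC is not produced.
With no repressor bound, *qilX* is transcribed.
So QilX is produced and active.
No repressor is bound and QilX is active, so *jalR* is transcribed.
→ *jalR* is ON in A.
Condition B:
ppGpp is absent, so KulM is inactive.
Fe²⁺ is present, so RudS is active.
No repressor is bound and RudS is active, so *rudU* is transcribed.
So RudU is produced and active.
Turanose is absent, so TemG is inactive.
With no repressor bound, *vorC* is transcribed.
So VorC is produced and active.
With repressor VorC bound, *qilX* is not transcribed.
So QilX is not produced.
With repressor RudU bound, *jalR* is not transcribed.
→ *jalR* is OFF in B.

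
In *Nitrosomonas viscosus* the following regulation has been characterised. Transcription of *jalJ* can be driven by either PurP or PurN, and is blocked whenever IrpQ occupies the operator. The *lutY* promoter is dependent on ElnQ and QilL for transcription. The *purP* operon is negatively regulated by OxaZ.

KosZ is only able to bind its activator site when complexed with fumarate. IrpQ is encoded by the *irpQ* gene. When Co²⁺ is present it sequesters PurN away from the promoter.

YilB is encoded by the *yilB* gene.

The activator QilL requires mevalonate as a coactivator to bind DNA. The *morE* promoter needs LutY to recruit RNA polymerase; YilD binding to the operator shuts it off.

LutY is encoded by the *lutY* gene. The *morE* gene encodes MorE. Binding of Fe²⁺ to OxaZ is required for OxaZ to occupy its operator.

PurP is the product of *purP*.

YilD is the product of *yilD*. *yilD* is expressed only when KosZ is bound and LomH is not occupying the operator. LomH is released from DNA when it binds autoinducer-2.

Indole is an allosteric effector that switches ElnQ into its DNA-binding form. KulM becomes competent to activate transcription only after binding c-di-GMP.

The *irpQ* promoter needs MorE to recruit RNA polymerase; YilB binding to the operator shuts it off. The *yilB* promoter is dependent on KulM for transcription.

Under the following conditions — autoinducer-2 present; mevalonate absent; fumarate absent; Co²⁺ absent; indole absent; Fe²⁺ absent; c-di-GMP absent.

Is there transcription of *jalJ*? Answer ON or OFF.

ON

Fe²⁺ is absent, so OxaZ is inactive.
With no repressor bound, *purP* is transcribed.
So PurP is produced and active.
Co²⁺ is absent, so PurN is active.
Indole is absent, so ElnQ is inactive.
Mevalonate is absent, so QilL is inactive.
Required activator ElnQ is absent, so *lutY* is not transcribed.
So LutY is not produced.
Fumarate is absent, so KosZ is inactive.
Autoinducer-2 is present, so LomH is inactive.
Required activator KosZ is absent, so *yilD* is not transcribed.
So YilD is not produced.
Required activator LutY is absent, so *morE* is not transcribed.
So MorE is not produced.
c-di-GMP is absent, so KulM is inactive.
Required activator KulM is absent, so *yilB* is not transcribed.
So YilB is not produced.
Required activator MorE is absent, so *irpQ* is not transcribed.
So IrpQ is not produced.
Activator PurP is present, so *jalJ* is transcribed.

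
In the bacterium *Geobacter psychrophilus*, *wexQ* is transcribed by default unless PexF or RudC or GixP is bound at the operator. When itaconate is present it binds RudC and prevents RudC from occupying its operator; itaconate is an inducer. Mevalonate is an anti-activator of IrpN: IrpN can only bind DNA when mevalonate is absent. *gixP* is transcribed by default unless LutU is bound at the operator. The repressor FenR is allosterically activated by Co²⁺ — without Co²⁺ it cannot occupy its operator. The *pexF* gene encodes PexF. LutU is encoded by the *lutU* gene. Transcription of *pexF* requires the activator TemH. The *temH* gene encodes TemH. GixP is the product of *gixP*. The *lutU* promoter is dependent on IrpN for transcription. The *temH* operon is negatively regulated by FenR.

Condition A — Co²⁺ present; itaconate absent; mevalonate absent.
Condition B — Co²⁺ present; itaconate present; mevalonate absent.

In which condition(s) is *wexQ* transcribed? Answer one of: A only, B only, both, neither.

Condition A:
Co²⁺ is present, so FenR is active.
With repressor FenR bound, *temH* is not transcribed.
So TemH is not produced.
Required activator TemH is absent, so *pexF* is not transcribed.
So PexF is not produced.
Itaconate is absent, so RudC is active.
Mevalonate is absent, so IrpN is active.
No repressor is bound and IrpN is active, so *lutU* is transcribed.
So LutU is produced and active.
With repressor LutU bound, *gixP* is not transcribed.
So GixP is not produced.
With repressor RudC bound, *wexQ* is not transcribed.
→ *wexQ* is OFF in A.
Condition B:
Co²⁺ is present, so FenR is active.
With repressor FenR bound, *temH* is not transcribed.
So TemH is not produced.
Required activator TemH is absent, so *pexF* is not transcribed.
So PexF is not produced.
Itaconate is present, so RudC is inactive.
Mevalonate is absent, so IrpN is active.
No repressor is bound and IrpN is active, so *lutU* is transcribed.
So LutU is produced and active.
With repressor LutU bound, *gixP* is not transcribed.
So GixP is not produced.
With no repressor bound, *wexQ* is transcribed.
→ *wexQ* is ON in B.

B only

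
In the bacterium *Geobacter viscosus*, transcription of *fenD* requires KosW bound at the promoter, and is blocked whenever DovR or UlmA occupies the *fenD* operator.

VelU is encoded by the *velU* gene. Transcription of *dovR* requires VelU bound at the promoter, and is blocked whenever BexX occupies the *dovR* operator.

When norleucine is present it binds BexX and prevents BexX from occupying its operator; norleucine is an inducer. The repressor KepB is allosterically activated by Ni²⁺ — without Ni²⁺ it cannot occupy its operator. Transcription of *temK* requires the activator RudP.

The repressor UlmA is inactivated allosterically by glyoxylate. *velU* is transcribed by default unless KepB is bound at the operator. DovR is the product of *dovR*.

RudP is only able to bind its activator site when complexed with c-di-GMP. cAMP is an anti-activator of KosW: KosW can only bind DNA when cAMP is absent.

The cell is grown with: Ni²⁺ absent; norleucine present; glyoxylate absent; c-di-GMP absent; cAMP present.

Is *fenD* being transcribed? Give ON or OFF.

cAMP is present, so KosW is inactive.
Norleucine is present, so BexX is inactive.
Ni²⁺ is absent, so KepB is inactive.
With no repressor bound, *velU* is transcribed.
So VelU is produced and active.
No repressor is bound and VelU is active, so *dovR* is transcribed.
So DovR is produced and active.
Glyoxylate is absent, so UlmA is active.
With repressor DovR bound, *fenD* is not transcribed.

OFF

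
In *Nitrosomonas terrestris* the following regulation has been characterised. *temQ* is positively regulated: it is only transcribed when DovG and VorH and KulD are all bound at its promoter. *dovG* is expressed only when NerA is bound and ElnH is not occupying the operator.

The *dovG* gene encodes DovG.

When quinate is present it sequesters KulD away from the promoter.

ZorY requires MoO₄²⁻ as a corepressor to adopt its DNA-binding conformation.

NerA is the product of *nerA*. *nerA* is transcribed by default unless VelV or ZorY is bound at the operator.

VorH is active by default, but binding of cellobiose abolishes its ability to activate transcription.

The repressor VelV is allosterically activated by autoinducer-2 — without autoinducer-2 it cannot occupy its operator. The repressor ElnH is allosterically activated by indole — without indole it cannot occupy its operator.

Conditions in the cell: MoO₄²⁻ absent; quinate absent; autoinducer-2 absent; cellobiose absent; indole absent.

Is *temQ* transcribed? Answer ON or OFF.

Indole is absent, so ElnH is inactive.
Autoinducer-2 is absent, so VelV is inactive.
MoO₄²⁻ is absent, so ZorY is inactive.
With no repressor bound, *nerA* is transcribed.
So NerA is produced and active.
No repressor is bound and NerA is active, so *dovG* is transcribed.
So DovG is produced and active.
Cellobiose is absent, so VorH is active.
Quinate is absent, so KulD is active.
No repressor is bound and DovG and VorH and KulD are active, so *temQ* is transcribed.

ON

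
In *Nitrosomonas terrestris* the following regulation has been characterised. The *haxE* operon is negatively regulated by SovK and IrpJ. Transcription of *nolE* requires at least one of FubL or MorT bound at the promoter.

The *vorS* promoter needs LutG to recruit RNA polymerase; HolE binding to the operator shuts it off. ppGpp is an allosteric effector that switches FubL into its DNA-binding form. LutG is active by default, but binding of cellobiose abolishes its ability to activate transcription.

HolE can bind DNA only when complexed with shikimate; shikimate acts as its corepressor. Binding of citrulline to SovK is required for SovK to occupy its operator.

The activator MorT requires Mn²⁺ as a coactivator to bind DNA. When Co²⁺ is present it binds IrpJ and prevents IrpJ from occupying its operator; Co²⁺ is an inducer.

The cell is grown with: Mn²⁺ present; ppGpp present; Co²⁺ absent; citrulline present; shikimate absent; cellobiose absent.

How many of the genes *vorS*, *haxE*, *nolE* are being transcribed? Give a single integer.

2

Shikimate is absent, so HolE is inactive.
Cellobiose is absent, so LutG is active.
No repressor is bound and LutG is active, so *vorS* is transcribed.
→ *vorS* is ON.
Citrulline is present, so SovK is active.
Co²⁺ is absent, so IrpJ is active.
With repressor SovK bound, *haxE* is not transcribed.
→ *haxE* is OFF.
ppGpp is present, so FubL is active.
Mn²⁺ is present, so MorT is active.
Activator FubL is present, so *nolE* is transcribed.
→ *nolE* is ON.
2 of the 3 genes are transcribed.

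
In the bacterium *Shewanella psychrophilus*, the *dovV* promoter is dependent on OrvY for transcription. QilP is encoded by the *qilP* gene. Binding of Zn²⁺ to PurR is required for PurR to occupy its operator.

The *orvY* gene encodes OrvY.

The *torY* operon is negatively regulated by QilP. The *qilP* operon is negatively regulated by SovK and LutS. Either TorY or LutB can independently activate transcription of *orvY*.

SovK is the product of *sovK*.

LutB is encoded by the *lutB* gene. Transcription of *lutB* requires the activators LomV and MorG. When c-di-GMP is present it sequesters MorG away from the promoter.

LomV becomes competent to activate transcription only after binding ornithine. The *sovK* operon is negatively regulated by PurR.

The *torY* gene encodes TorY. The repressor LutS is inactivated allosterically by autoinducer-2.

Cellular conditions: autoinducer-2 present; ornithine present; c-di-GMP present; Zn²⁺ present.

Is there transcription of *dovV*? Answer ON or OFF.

OFF

Zn²⁺ is present, so PurR is active.
With repressor PurR bound, *sovK* is not transcribed.
So SovK is not produced.
Autoinducer-2 is present, so LutS is inactive.
With no repressor bound, *qilP* is transcribed.
So QilP is produced and active.
With repressor QilP bound, *torY* is not transcribed.
So TorY is not produced.
Ornithine is present, so LomV is active.
c-di-GMP is present, so MorG is inactive.
Required activator MorG is absent, so *lutB* is not transcribed.
So LutB is not produced.
No activator is available at the *orvY* promoter, so *orvY* is not transcribed.
So OrvY is not produced.
Required activator OrvY is absent, so *dovV* is not transcribed.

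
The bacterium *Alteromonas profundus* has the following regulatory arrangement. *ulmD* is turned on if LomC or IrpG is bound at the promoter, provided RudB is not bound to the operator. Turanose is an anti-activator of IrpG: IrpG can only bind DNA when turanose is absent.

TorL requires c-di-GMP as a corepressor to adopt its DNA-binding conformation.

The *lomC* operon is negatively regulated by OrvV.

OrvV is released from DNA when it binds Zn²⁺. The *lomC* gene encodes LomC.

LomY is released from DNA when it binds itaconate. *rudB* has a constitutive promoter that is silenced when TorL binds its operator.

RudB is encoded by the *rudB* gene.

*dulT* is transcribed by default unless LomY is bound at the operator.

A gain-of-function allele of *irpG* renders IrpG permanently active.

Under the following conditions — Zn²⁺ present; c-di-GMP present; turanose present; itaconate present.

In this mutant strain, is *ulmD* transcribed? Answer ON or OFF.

ON

Zn²⁺ is present, so OrvV is inactive.
With no repressor bound, *lomC* is transcribed.
So LomC is produced and active.
IrpG is constitutively active in this strain.
c-di-GMP is present, so TorL is active.
With repressor TorL bound, *rudB* is not transcribed.
So RudB is not produced.
Activator LomC is present, so *ulmD* is transcribed.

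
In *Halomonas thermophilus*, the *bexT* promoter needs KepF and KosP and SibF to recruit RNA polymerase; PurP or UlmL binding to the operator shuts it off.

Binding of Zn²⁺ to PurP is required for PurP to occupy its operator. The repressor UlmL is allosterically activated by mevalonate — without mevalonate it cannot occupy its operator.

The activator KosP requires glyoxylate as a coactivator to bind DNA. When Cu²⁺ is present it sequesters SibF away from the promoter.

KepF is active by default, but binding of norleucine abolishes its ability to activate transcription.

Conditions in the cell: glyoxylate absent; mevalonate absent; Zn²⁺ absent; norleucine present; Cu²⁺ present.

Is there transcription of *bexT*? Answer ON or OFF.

Norleucine is present, so KepF is inactive.
Glyoxylate is absent, so KosP is inactive.
Zn²⁺ is absent, so PurP is inactive.
Cu²⁺ is present, so SibF is inactive.
Mevalonate is absent, so UlmL is inactive.
Required activator KepF is absent, so *bexT* is not transcribed.

OFF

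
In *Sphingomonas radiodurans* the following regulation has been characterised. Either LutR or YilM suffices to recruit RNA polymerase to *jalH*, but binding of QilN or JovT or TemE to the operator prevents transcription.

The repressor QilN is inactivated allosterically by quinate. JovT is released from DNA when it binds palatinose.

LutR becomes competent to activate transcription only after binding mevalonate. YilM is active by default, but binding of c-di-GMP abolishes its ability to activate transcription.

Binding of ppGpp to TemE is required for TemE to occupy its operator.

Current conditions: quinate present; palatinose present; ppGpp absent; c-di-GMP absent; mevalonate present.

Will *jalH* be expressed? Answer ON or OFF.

ON

Mevalonate is present, so LutR is active.
Quinate is present, so QilN is inactive.
c-di-GMP is absent, so YilM is active.
Palatinose is present, so JovT is inactive.
ppGpp is absent, so TemE is inactive.
Activator LutR is present, so *jalH* is transcribed.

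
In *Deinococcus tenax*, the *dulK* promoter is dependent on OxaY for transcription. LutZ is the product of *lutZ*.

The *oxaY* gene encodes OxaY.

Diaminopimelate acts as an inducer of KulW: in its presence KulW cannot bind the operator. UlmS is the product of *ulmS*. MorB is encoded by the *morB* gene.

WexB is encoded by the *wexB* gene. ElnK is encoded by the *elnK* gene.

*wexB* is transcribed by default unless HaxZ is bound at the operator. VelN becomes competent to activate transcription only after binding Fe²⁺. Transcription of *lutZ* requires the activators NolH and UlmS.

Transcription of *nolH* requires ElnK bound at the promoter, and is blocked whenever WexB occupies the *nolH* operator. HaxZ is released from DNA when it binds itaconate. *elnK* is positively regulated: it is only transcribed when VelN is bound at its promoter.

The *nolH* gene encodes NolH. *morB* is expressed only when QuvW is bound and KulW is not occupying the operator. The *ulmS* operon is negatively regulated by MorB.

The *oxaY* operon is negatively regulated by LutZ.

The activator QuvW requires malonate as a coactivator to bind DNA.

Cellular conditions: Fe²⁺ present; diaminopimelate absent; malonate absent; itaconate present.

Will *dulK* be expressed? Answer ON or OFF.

Fe²⁺ is present, so VelN is active.
No repressor is bound and VelN is active, so *elnK* is transcribed.
So ElnK is produced and active.
Itaconate is present, so HaxZ is inactive.
With no repressor bound, *wexB* is transcribed.
So WexB is produced and active.
With repressor WexB bound, *nolH* is not transcribed.
So NolH is not produced.
Malonate is absent, so QuvW is inactive.
Diaminopimelate is absent, so KulW is active.
With repressor KulW bound, *morB* is not transcribed.
So MorB is not produced.
With no repressor bound, *ulmS* is transcribed.
So UlmS is produced and active.
Required activator NolH is absent, so *lutZ* is not transcribed.
So LutZ is not produced.
With no repressor bound, *oxaY* is transcribed.
So OxaY is produced and active.
No repressor is bound and OxaY is active, so *dulK* is transcribed.

ON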